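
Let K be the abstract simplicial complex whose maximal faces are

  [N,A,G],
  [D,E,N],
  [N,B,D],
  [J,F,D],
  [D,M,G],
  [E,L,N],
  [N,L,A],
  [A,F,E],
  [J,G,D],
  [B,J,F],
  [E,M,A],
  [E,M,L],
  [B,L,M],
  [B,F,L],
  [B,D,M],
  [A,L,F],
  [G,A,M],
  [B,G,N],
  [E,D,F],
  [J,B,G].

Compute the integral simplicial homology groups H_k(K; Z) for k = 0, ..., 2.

K has 10 vertices, 30 edges, 20 triangles.
rank ∂_0 = 0, rank ∂_1 = 9 ⇒ b_0 = 10 − 0 − 9 = 1; all invariant factors of ∂_1 are 1 so no torsion. So H_0 ≅ Z.
rank ∂_1 = 9, rank ∂_2 = 20 ⇒ b_1 = 30 − 9 − 20 = 1; ∂_2 has invariant factor(s) [2] giving torsion. So H_1 ≅ Z ⊕ Z/2Z.
rank ∂_2 = 20, rank ∂_3 = 0 ⇒ b_2 = 20 − 20 − 0 = 0. So H_2 ≅ 0.

H_0 = Z,  H_1 = Z ⊕ Z/2Z,  H_2 = 0.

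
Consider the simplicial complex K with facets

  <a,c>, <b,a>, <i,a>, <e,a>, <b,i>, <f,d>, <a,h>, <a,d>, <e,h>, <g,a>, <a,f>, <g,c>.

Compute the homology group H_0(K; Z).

Order the vertices as a < b < c < d < e < f < g < h < i. Listing each simplex with vertices in this order, K has dimension 1 with simplices:

  0-simplices (9): a, b, c, d, e, f, g, h, i
  1-simplices (12): ab, ac, ad, ae, af, ag, ah, ai, bi, cg, df, eh

so the chain groups are C_0 ≅ Z^9, C_1 ≅ Z^12.

The boundary map ∂_1: C_1 → C_0 is given by ∂[p,q] = [q] − [p]. For instance
  ∂bi = i − b.
This gives a 9×12 integer matrix of rank 8; reducing to Smith normal form yields diagonal entries (1,1,1,1,1,1,1,1).

From H_k ≅ ker(∂_k) / im(∂_{k+1}) we obtain:

  H_0: rank C_0 − rank ∂_1 = 9 − 8 = 1, and the invariant factors of ∂_1 are all 1, so H_0 ≅ Z.

H_0 ≅ Z.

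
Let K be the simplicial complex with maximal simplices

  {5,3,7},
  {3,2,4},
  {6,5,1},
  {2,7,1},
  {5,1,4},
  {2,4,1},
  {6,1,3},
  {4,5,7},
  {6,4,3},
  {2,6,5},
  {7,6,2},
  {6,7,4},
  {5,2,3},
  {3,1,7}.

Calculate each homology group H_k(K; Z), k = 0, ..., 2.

K has 7 vertices, 21 edges, 14 triangles.
rank ∂_0 = 0, rank ∂_1 = 6 ⇒ b_0 = 7 − 0 − 6 = 1; all invariant factors of ∂_1 are 1 so no torsion. So H_0 ≅ Z.
rank ∂_1 = 6, rank ∂_2 = 13 ⇒ b_1 = 21 − 6 − 13 = 2; all invariant factors of ∂_2 are 1 so no torsion. So H_1 ≅ Z^2.
rank ∂_2 = 13, rank ∂_3 = 0 ⇒ b_2 = 14 − 13 − 0 = 1. So H_2 ≅ Z.

H_0 ≅ Z,  H_1 ≅ Z^2,  H_2 ≅ Z.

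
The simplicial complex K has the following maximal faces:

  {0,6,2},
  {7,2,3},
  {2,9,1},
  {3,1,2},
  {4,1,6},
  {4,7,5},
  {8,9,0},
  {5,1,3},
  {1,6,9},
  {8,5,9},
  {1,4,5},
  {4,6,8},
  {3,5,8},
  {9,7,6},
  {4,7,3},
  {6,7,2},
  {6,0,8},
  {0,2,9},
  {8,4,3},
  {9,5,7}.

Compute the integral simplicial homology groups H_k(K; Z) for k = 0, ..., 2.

H_0 ≅ Z,  H_1 ≅ Z × Z/2,  H_2 = 0.

We work with the vertex ordering 0 < 1 < 2 < 3 < 4 < 5 < 6 < 7 < 8 < 9. The simplices of K, each written with vertices in increasing order, are:

  0-simplices (10): [0], [1], [2], [3], [4], [5], [6], [7], [8], [9]
  1-simplices (30): (30 of them)
  2-simplices (20): (20 of them)

Hence C_0 ≅ Z^10, C_1 ≅ Z^30, C_2 ≅ Z^20.

Boundary ∂_1: C_1 → C_0 is given by ∂[p,q] = [q] − [p]. For instance
  ∂[1,5] = [5] − [1].
The resulting 10×30 matrix has rank 9, and its Smith normal form has invariant factors (1,1,1,1,1,1,1,1,1).

The boundary map ∂_2: C_2 → C_1 sends each 2-simplex [p,q,r] to [q,r] − [p,r] + [p,q]. For instance
  ∂[5,8,9] = [8,9] − [5,9] + [5,8],
  ∂[1,6,9] = [6,9] − [1,9] + [1,6].
As a 30×20 matrix over Z this has rank 20, with invariant factors (1,1,1,1,1,1,1,1,1,1,1,1,1,1,1,1,1,1,1,2).

From H_k ≅ ker(∂_k) / im(∂_{k+1}) we obtain:

  H_0: rank C_0 − rank ∂_1 = 10 − 9 = 1, and the invariant factors of ∂_1 are all 1, so H_0 ≅ Z.
  H_1: rank ker ∂_1 − rank ∂_2 = (30 − 9) − 20 = 1, and ∂_2 has invariant factor 2 > 1, so H_1 ≅ Z × Z/2.
  H_2: rank ker ∂_2 − rank ∂_3 = (20 − 20) − 0 = 0, and there is no ∂_3, so H_2 ≅ 0.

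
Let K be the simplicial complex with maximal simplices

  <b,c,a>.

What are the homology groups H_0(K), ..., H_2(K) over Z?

Order the vertices as a < b < c. Listing each simplex with vertices in this order, K has dimension 2 with simplices:

  0-simplices (3): a, b, c
  1-simplices (3): ab, ac, bc
  2-simplices (1): abc

Hence C_0 ≅ Z^3, C_1 ≅ Z^3, C_2 ≅ Z^1.

Boundary ∂_1: C_1 → C_0 sends each edge [p,q] (with p < q) to q − p.
As a 3×3 matrix over Z this has rank 2, with invariant factors (1,1).

Boundary ∂_2: C_2 → C_1 sends each 2-simplex [p,q,r] to [q,r] − [p,r] + [p,q]. For instance
  ∂abc = bc − ac + ab.
The resulting 3×1 matrix has rank 1, and its Smith normal form has invariant factors (1).

From H_k ≅ ker(∂_k) / im(∂_{k+1}) we obtain:

  H_0: rank C_0 − rank ∂_1 = 3 − 2 = 1, and the invariant factors of ∂_1 are all 1, so H_0 ≅ Z.
  H_1: rank ker ∂_1 − rank ∂_2 = (3 − 2) − 1 = 0, and the invariant factors of ∂_2 are all 1, so H_1 ≅ 0.
  H_2: rank ker ∂_2 − rank ∂_3 = (1 − 1) − 0 = 0, and there is no ∂_3, so H_2 ≅ 0.

H_0 = Z,  H_1 = 0,  H_2 = 0.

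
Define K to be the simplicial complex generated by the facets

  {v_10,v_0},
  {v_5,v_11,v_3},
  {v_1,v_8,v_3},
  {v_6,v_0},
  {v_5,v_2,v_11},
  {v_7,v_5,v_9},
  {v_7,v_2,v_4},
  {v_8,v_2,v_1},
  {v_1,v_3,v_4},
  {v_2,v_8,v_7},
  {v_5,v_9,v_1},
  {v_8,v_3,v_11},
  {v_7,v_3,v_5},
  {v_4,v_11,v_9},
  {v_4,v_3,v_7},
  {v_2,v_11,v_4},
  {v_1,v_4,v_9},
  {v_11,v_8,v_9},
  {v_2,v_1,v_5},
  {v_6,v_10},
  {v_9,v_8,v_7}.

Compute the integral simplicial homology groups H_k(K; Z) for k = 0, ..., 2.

K has 12 vertices, 30 edges, 18 triangles.
rank ∂_0 = 0, rank ∂_1 = 10 ⇒ b_0 = 12 − 0 − 10 = 2; all invariant factors of ∂_1 are 1 so no torsion. So H_0 ≅ Z^2.
rank ∂_1 = 10, rank ∂_2 = 17 ⇒ b_1 = 30 − 10 − 17 = 3; all invariant factors of ∂_2 are 1 so no torsion. So H_1 ≅ Z^3.
rank ∂_2 = 17, rank ∂_3 = 0 ⇒ b_2 = 18 − 17 − 0 = 1. So H_2 ≅ Z.

H_0 = Z^2,  H_1 = Z^3,  H_2 = Z.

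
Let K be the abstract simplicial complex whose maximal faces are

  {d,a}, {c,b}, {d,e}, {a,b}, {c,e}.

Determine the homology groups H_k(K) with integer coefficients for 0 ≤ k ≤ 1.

H_0 ≅ Z,  H_1 ≅ Z.

K has 5 vertices, 5 edges.
rank ∂_0 = 0, rank ∂_1 = 4 ⇒ b_0 = 5 − 0 − 4 = 1; all invariant factors of ∂_1 are 1 so no torsion. So H_0 = Z.
rank ∂_1 = 4, rank ∂_2 = 0 ⇒ b_1 = 5 − 4 − 0 = 1. So H_1 = Z.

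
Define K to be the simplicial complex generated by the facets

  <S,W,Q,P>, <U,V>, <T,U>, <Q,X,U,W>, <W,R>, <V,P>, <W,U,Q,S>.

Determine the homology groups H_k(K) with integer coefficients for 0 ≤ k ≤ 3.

H_0 = Z,  H_1 = Z,  H_2 = 0,  H_3 = 0.

We work with the vertex ordering P < Q < R < S < T < U < V < W < X. The simplices of K, each written with vertices in increasing order, are:

  0-simplices (9): P, Q, R, S, T, U, V, W, X
  1-simplices (16): PQ, PS, PV, PW, QS, QU, QW, QX, RW, SU, SW, TU, UV, UW, UX, WX
  2-simplices (10): PQS, PQW, PSW, QSU, QSW, QUW, QUX, QWX, SUW, UWX
  3-simplices (3): PQSW, QSUW, QUWX

Hence C_0 ≅ Z^9, C_1 ≅ Z^16, C_2 ≅ Z^10, C_3 ≅ Z^3.

The boundary map ∂_1: C_1 → C_0 sends each edge [p,q] (with p < q) to q − p. For instance
  ∂PS = S − P.
This gives a 9×16 integer matrix of rank 8; reducing to Smith normal form yields diagonal entries (1,1,1,1,1,1,1,1).

∂_2: C_2 → C_1 sends each 2-simplex [p,q,r] to [q,r] − [p,r] + [p,q]. For instance
  ∂QWX = WX − QX + QW,
  ∂UWX = WX − UX + UW.
As a 16×10 matrix over Z this has rank 7, with invariant factors (1,1,1,1,1,1,1).

Boundary ∂_3: C_3 → C_2 sends each 3-simplex σ to the alternating sum Σ_i (−1)^i (σ with its i-th vertex removed). For instance
  ∂QUWX = UWX − QWX + QUX − QUW,
  ∂PQSW = QSW − PSW + PQW − PQS.
This gives a 10×3 integer matrix of rank 3; reducing to Smith normal form yields diagonal entries (1,1,1).

Now H_k = ker ∂_k / im ∂_{k+1}, so:

  H_0: rank C_0 − rank ∂_1 = 9 − 8 = 1, and the invariant factors of ∂_1 are all 1, so H_0 = Z.
  H_1: rank ker ∂_1 − rank ∂_2 = (16 − 8) − 7 = 1, and the invariant factors of ∂_2 are all 1, so H_1 = Z.
  H_2: rank ker ∂_2 − rank ∂_3 = (10 − 7) − 3 = 0, and the invariant factors of ∂_3 are all 1, so H_2 = 0.
  H_3: rank ker ∂_3 − rank ∂_4 = (3 − 3) − 0 = 0, and there is no ∂_4, so H_3 = 0.

As a check, the Euler characteristic is 9 − 16 + 10 − 3 = 0, which agrees with 1 − 1 + 0 − 0 = 0.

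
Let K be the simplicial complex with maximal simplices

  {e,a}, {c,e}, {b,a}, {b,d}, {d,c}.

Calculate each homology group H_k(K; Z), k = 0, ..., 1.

We work with the vertex ordering a < b < c < d < e. The simplices of K, each written with vertices in increasing order, are:

  0-simplices (5): a, b, c, d, e
  1-simplices (5): ab, ae, bd, cd, ce

Hence C_0 ≅ Z^5, C_1 ≅ Z^5.

∂_1: C_1 → C_0 maps an edge to its endpoints' difference, ∂[p,q] = q − p.
The resulting 5×5 matrix has rank 4, and its Smith normal form has invariant factors (1,1,1,1).

Now H_k = ker ∂_k / im ∂_{k+1}, so:

  H_0: rank C_0 − rank ∂_1 = 5 − 4 = 1, and the invariant factors of ∂_1 are all 1, so H_0 ≅ Z.
  H_1: rank ker ∂_1 − rank ∂_2 = (5 − 4) − 0 = 1, and there is no ∂_2, so H_1 ≅ Z.

As a check, the Euler characteristic is 5 − 5 = 0, which agrees with 1 − 1 = 0.

H_0 ≅ Z,  H_1 ≅ Z.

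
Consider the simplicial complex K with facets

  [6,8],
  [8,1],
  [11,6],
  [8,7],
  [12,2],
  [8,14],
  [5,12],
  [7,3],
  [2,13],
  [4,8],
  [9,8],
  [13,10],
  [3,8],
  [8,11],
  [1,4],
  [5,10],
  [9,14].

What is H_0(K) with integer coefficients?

H_0 = Z^2.

K has 14 vertices, 17 edges.
rank ∂_0 = 0, rank ∂_1 = 12 ⇒ b_0 = 14 − 0 − 12 = 2; all invariant factors of ∂_1 are 1 so no torsion. So H_0 ≅ Z^2.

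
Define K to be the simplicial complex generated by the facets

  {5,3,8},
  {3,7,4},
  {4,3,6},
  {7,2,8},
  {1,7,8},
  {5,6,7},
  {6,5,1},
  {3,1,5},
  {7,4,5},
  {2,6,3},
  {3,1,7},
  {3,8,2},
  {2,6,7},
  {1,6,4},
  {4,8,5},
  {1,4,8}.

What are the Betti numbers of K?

b_0 = 1, b_1 = 2, b_2 = 1.

Take the total order 1 < 2 < 3 < 4 < 5 < 6 < 7 < 8 on the vertex set. Then K (dimension 2) consists of the simplices:

  0-simplices (8): [1], [2], [3], [4], [5], [6], [7], [8]
  1-simplices (24): (24 of them)
  2-simplices (16): [1,3,5], [1,3,7], [1,4,6], [1,4,8], [1,5,6], [1,7,8], [2,3,6], [2,3,8], [2,6,7], [2,7,8], [3,4,6], [3,4,7], [3,5,8], [4,5,7], [4,5,8], [5,6,7]

Hence C_0 ≅ Z^8, C_1 ≅ Z^24, C_2 ≅ Z^16.

Boundary ∂_1: C_1 → C_0 maps an edge to its endpoints' difference, ∂[p,q] = q − p.
The resulting 8×24 matrix has rank 7, and its Smith normal form has invariant factors (1,1,1,1,1,1,1).

The boundary map ∂_2: C_2 → C_1 maps a triangle to the signed sum of its edges. For instance
  ∂[3,4,6] = [4,6] − [3,6] + [3,4],
  ∂[2,7,8] = [7,8] − [2,8] + [2,7].
The 24×16 boundary matrix has rank 15 and Smith normal form diag(1,1,1,1,1,1,1,1,1,1,1,1,1,1,1).

From H_k ≅ ker(∂_k) / im(∂_{k+1}) we obtain:

  H_0: rank C_0 − rank ∂_1 = 8 − 7 = 1, and the invariant factors of ∂_1 are all 1, so H_0 ≅ Z.
  H_1: rank ker ∂_1 − rank ∂_2 = (24 − 7) − 15 = 2, and the invariant factors of ∂_2 are all 1, so H_1 ≅ Z^2.
  H_2: rank ker ∂_2 − rank ∂_3 = (16 − 15) − 0 = 1, and there is no ∂_3, so H_2 ≅ Z.

Hence the Betti numbers are b_0 = 1, b_1 = 2, b_2 = 1.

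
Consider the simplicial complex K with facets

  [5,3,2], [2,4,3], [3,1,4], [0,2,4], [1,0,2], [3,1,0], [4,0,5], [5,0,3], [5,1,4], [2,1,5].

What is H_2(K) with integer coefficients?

Take the total order 0 < 1 < 2 < 3 < 4 < 5 on the vertex set. Then K (dimension 2) consists of the simplices:

  0-simplices (6): [0], [1], [2], [3], [4], [5]
  1-simplices (15): [0,1], [0,2], [0,3], [0,4], [0,5], [1,2], [1,3], [1,4], [1,5], [2,3], [2,4], [2,5], [3,4], [3,5], [4,5]
  2-simplices (10): [0,1,2], [0,1,3], [0,2,4], [0,3,5], [0,4,5], [1,2,5], [1,3,4], [1,4,5], [2,3,4], [2,3,5]

Hence C_0 ≅ Z^6, C_1 ≅ Z^15, C_2 ≅ Z^10.

∂_1: C_1 → C_0 is given by ∂[p,q] = [q] − [p]. For instance
  ∂[2,4] = [4] − [2].
The resulting 6×15 matrix has rank 5, and its Smith normal form has invariant factors (1,1,1,1,1).

Boundary ∂_2: C_2 → C_1 sends each 2-simplex [p,q,r] to [q,r] − [p,r] + [p,q]. For instance
  ∂[2,3,5] = [3,5] − [2,5] + [2,3],
  ∂[1,3,4] = [3,4] − [1,4] + [1,3].
This gives a 15×10 integer matrix of rank 10; reducing to Smith normal form yields diagonal entries (1,1,1,1,1,1,1,1,1,2).

From H_k ≅ ker(∂_k) / im(∂_{k+1}) we obtain:

  H_2: rank ker ∂_2 − rank ∂_3 = (10 − 10) − 0 = 0, and there is no ∂_3, so H_2 = 0.

H_2 = 0.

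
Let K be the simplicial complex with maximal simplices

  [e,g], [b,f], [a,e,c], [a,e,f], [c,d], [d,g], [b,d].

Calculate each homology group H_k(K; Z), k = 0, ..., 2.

H_0 = Z,  H_1 = Z^2,  H_2 = 0.

Fix the vertex order a < b < c < d < e < f < g and write every simplex with vertices in increasing order. Then dim K = 2 and the simplices of K are:

  0-simplices (7): a, b, c, d, e, f, g
  1-simplices (10): ac, ae, af, bd, bf, cd, ce, dg, ef, eg
  2-simplices (2): ace, aef

giving chain groups C_0 ≅ Z^7, C_1 ≅ Z^10, C_2 ≅ Z^2.

The boundary map ∂_1: C_1 → C_0 maps an edge to its endpoints' difference, ∂[p,q] = q − p.
The resulting 7×10 matrix has rank 6, and its Smith normal form has invariant factors (1,1,1,1,1,1).

∂_2: C_2 → C_1 sends each 2-simplex [p,q,r] to [q,r] − [p,r] + [p,q]. For instance
  ∂ace = ce − ae + ac,
  ∂aef = ef − af + ae.
This gives a 10×2 integer matrix of rank 2; reducing to Smith normal form yields diagonal entries (1,1).

From H_k ≅ ker(∂_k) / im(∂_{k+1}) we obtain:

  H_0: rank C_0 − rank ∂_1 = 7 − 6 = 1, and the invariant factors of ∂_1 are all 1, so H_0 = Z.
  H_1: rank ker ∂_1 − rank ∂_2 = (10 − 6) − 2 = 2, and the invariant factors of ∂_2 are all 1, so H_1 = Z^2.
  H_2: rank ker ∂_2 − rank ∂_3 = (2 − 2) − 0 = 0, and there is no ∂_3, so H_2 = 0.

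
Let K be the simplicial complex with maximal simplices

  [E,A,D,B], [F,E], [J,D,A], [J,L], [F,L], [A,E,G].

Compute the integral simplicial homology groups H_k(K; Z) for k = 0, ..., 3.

H_0 ≅ Z,  H_1 ≅ Z,  H_2 = 0,  H_3 = 0.

K has 8 vertices, 13 edges, 6 triangles, 1 3-simplex.
rank ∂_0 = 0, rank ∂_1 = 7 ⇒ b_0 = 8 − 0 − 7 = 1; all invariant factors of ∂_1 are 1 so no torsion. So H_0 = Z.
rank ∂_1 = 7, rank ∂_2 = 5 ⇒ b_1 = 13 − 7 − 5 = 1; all invariant factors of ∂_2 are 1 so no torsion. So H_1 = Z.
rank ∂_2 = 5, rank ∂_3 = 1 ⇒ b_2 = 6 − 5 − 1 = 0; all invariant factors of ∂_3 are 1 so no torsion. So H_2 = 0.
rank ∂_3 = 1, rank ∂_4 = 0 ⇒ b_3 = 1 − 1 − 0 = 0. So H_3 = 0.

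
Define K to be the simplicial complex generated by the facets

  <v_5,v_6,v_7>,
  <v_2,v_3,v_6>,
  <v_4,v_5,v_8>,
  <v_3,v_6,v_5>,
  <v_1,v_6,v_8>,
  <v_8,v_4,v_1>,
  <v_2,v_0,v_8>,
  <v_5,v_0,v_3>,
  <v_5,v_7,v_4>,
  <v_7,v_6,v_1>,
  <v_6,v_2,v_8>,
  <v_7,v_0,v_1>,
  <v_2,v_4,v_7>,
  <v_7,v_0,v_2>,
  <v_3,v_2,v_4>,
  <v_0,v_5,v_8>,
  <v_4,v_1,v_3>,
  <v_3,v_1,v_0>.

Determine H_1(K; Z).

H_1 = Z^2.

Take the total order v_0 < v_1 < v_2 < v_3 < v_4 < v_5 < v_6 < v_7 < v_8 on the vertex set. Then K (dimension 2) consists of the simplices:

  0-simplices (9): [v_0], [v_1], [v_2], [v_3], [v_4], [v_5], [v_6], [v_7], [v_8]
  1-simplices (27): (27 of them)
  2-simplices (18): (18 of them)

Hence C_0 ≅ Z^9, C_1 ≅ Z^27, C_2 ≅ Z^18.

Boundary ∂_1: C_1 → C_0 maps an edge to its endpoints' difference, ∂[p,q] = q − p. For instance
  ∂[v_4,v_5] = [v_5] − [v_4].
The 9×27 boundary matrix has rank 8 and Smith normal form diag(1,1,1,1,1,1,1,1).

Boundary ∂_2: C_2 → C_1 maps a triangle to the signed sum of its edges. For instance
  ∂[v_4,v_5,v_8] = [v_5,v_8] − [v_4,v_8] + [v_4,v_5],
  ∂[v_5,v_6,v_7] = [v_6,v_7] − [v_5,v_7] + [v_5,v_6].
As a 27×18 matrix over Z this has rank 17, with invariant factors (1,1,1,1,1,1,1,1,1,1,1,1,1,1,1,1,1).

From H_k ≅ ker(∂_k) / im(∂_{k+1}) we obtain:

  H_1: rank ker ∂_1 − rank ∂_2 = (27 − 8) − 17 = 2, and the invariant factors of ∂_2 are all 1, so H_1 = Z^2.

(K is a triangulation of the torus T^2.)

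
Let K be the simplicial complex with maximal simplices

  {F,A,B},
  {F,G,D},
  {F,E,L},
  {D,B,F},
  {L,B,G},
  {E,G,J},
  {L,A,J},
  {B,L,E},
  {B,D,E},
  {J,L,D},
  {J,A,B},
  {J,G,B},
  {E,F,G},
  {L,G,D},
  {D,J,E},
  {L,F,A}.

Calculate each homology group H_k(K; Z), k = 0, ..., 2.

Fix the vertex order A < B < D < E < F < G < J < L and write every simplex with vertices in increasing order. Then dim K = 2 and the simplices of K are:

  0-simplices (8): A, B, D, E, F, G, J, L
  1-simplices (24): AB, AF, AJ, AL, BD, BE, BF, BG, BJ, BL, DE, DF, DG, DJ, DL, EF, EG, EJ, EL, FG, FL, GJ, GL, JL
  2-simplices (16): ABF, ABJ, AFL, AJL, BDE, BDF, BEL, BGJ, BGL, DEJ, DFG, DGL, DJL, EFG, EFL, EGJ

so the chain groups are C_0 ≅ Z^8, C_1 ≅ Z^24, C_2 ≅ Z^16.

The boundary map ∂_1: C_1 → C_0 sends each edge [p,q] (with p < q) to q − p. For instance
  ∂BF = F − B.
As a 8×24 matrix over Z this has rank 7, with invariant factors (1,1,1,1,1,1,1).

Boundary ∂_2: C_2 → C_1 maps a triangle to the signed sum of its edges. For instance
  ∂AJL = JL − AL + AJ,
  ∂ABF = BF − AF + AB.
The resulting 24×16 matrix has rank 15, and its Smith normal form has invariant factors (1,1,1,1,1,1,1,1,1,1,1,1,1,1,1).

Computing H_k = (kernel of ∂_k) / (image of ∂_{k+1}):

  H_0: rank C_0 − rank ∂_1 = 8 − 7 = 1, and the invariant factors of ∂_1 are all 1, so H_0 ≅ Z.
  H_1: rank ker ∂_1 − rank ∂_2 = (24 − 7) − 15 = 2, and the invariant factors of ∂_2 are all 1, so H_1 ≅ Z^2.
  H_2: rank ker ∂_2 − rank ∂_3 = (16 − 15) − 0 = 1, and there is no ∂_3, so H_2 ≅ Z.

(K is a triangulation of the torus T^2.)

H_0 = Z,  H_1 = Z^2,  H_2 = Z.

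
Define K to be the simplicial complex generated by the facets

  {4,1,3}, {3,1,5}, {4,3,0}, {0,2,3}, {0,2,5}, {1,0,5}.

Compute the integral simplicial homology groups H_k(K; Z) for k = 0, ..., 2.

K has 6 vertices, 12 edges, 6 triangles.
rank ∂_0 = 0, rank ∂_1 = 5 ⇒ b_0 = 6 − 0 − 5 = 1; all invariant factors of ∂_1 are 1 so no torsion. So H_0 = Z.
rank ∂_1 = 5, rank ∂_2 = 6 ⇒ b_1 = 12 − 5 − 6 = 1; all invariant factors of ∂_2 are 1 so no torsion. So H_1 = Z.
rank ∂_2 = 6, rank ∂_3 = 0 ⇒ b_2 = 6 − 6 − 0 = 0. So H_2 = 0.

H_0 ≅ Z,  H_1 ≅ Z,  H_2 = 0.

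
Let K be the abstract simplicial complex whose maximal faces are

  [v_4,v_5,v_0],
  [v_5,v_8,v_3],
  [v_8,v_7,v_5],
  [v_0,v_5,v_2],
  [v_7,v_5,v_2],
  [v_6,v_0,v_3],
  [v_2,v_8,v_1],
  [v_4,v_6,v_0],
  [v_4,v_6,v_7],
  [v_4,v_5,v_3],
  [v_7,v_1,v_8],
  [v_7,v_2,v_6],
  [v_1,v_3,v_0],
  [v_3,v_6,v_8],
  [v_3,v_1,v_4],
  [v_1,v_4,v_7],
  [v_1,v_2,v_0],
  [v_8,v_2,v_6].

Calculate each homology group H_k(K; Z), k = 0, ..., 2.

H_0 ≅ Z,  H_1 ≅ Z × Z/2,  H_2 = 0.

Take the total order v_0 < v_1 < v_2 < v_3 < v_4 < v_5 < v_6 < v_7 < v_8 on the vertex set. Then K (dimension 2) consists of the simplices:

  0-simplices (9): [v_0], [v_1], [v_2], [v_3], [v_4], [v_5], [v_6], [v_7], [v_8]
  1-simplices (27): (27 of them)
  2-simplices (18): (18 of them)

giving chain groups C_0 ≅ Z^9, C_1 ≅ Z^27, C_2 ≅ Z^18.

The boundary map ∂_1: C_1 → C_0 sends each edge [p,q] (with p < q) to q − p.
The resulting 9×27 matrix has rank 8, and its Smith normal form has invariant factors (1,1,1,1,1,1,1,1).

Boundary ∂_2: C_2 → C_1 maps a triangle to the signed sum of its edges. For instance
  ∂[v_3,v_4,v_5] = [v_4,v_5] − [v_3,v_5] + [v_3,v_4],
  ∂[v_3,v_5,v_8] = [v_5,v_8] − [v_3,v_8] + [v_3,v_5].
The 27×18 boundary matrix has rank 18 and Smith normal form diag(1,1,1,1,1,1,1,1,1,1,1,1,1,1,1,1,1,2).

Reading off H_k = ker ∂_k / im ∂_{k+1}:

  H_0: rank C_0 − rank ∂_1 = 9 − 8 = 1, and the invariant factors of ∂_1 are all 1, so H_0 = Z.
  H_1: rank ker ∂_1 − rank ∂_2 = (27 − 8) − 18 = 1, and ∂_2 has invariant factor 2 > 1, so H_1 = Z × Z/2.
  H_2: rank ker ∂_2 − rank ∂_3 = (18 − 18) − 0 = 0, and there is no ∂_3, so H_2 = 0.

(K is a triangulation of the Klein bottle.)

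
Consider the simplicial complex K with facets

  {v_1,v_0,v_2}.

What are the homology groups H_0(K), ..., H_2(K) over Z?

Take the total order v_0 < v_1 < v_2 on the vertex set. Then K (dimension 2) consists of the simplices:

  0-simplices (3): [v_0], [v_1], [v_2]
  1-simplices (3): [v_0,v_1], [v_0,v_2], [v_1,v_2]
  2-simplices (1): [v_0,v_1,v_2]

Hence C_0 ≅ Z^3, C_1 ≅ Z^3, C_2 ≅ Z^1.

The boundary map ∂_1: C_1 → C_0 sends each edge [p,q] (with p < q) to q − p. For instance
  ∂[v_0,v_1] = [v_1] − [v_0].
As a 3×3 matrix over Z this has rank 2, with invariant factors (1,1).

Boundary ∂_2: C_2 → C_1 maps a triangle to the signed sum of its edges. For instance
  ∂[v_0,v_1,v_2] = [v_1,v_2] − [v_0,v_2] + [v_0,v_1].
This gives a 3×1 integer matrix of rank 1; reducing to Smith normal form yields diagonal entries (1).

Computing H_k = (kernel of ∂_k) / (image of ∂_{k+1}):

  H_0: rank C_0 − rank ∂_1 = 3 − 2 = 1, and the invariant factors of ∂_1 are all 1, so H_0 ≅ Z.
  H_1: rank ker ∂_1 − rank ∂_2 = (3 − 2) − 1 = 0, and the invariant factors of ∂_2 are all 1, so H_1 ≅ 0.
  H_2: rank ker ∂_2 − rank ∂_3 = (1 − 1) − 0 = 0, and there is no ∂_3, so H_2 ≅ 0.

H_0 ≅ Z,  H_1 = 0,  H_2 = 0.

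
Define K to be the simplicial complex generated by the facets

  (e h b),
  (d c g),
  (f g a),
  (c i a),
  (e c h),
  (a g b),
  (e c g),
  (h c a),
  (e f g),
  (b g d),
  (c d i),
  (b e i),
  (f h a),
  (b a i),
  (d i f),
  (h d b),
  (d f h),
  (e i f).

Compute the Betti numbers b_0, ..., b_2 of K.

Fix the vertex order a < b < c < d < e < f < g < h < i and write every simplex with vertices in increasing order. Then dim K = 2 and the simplices of K are:

  0-simplices (9): a, b, c, d, e, f, g, h, i
  1-simplices (27): ab, ac, af, ag, ah, ai, bd, be, bg, bh, bi, cd, ce, cg, ch, ci, df, dg, dh, di, ef, eg, eh, ei, fg, fh, fi
  2-simplices (18): abg, abi, ach, aci, afg, afh, bdg, bdh, beh, bei, cdg, cdi, ceg, ceh, dfh, dfi, efg, efi

Hence C_0 ≅ Z^9, C_1 ≅ Z^27, C_2 ≅ Z^18.

Boundary ∂_1: C_1 → C_0 maps an edge to its endpoints' difference, ∂[p,q] = q − p. For instance
  ∂ei = i − e.
As a 9×27 matrix over Z this has rank 8, with invariant factors (1,1,1,1,1,1,1,1).

∂_2: C_2 → C_1 sends each 2-simplex [p,q,r] to [q,r] − [p,r] + [p,q]. For instance
  ∂cdi = di − ci + cd,
  ∂ach = ch − ah + ac.
The resulting 27×18 matrix has rank 17, and its Smith normal form has invariant factors (1,1,1,1,1,1,1,1,1,1,1,1,1,1,1,1,1).

Now H_k = ker ∂_k / im ∂_{k+1}, so:

  H_0: rank C_0 − rank ∂_1 = 9 − 8 = 1, and the invariant factors of ∂_1 are all 1, so H_0 = Z.
  H_1: rank ker ∂_1 − rank ∂_2 = (27 − 8) − 17 = 2, and the invariant factors of ∂_2 are all 1, so H_1 = Z^2.
  H_2: rank ker ∂_2 − rank ∂_3 = (18 − 17) − 0 = 1, and there is no ∂_3, so H_2 = Z.

Hence the Betti numbers are b_0 = 1, b_1 = 2, b_2 = 1.

b_0 = 1, b_1 = 2, b_2 = 1.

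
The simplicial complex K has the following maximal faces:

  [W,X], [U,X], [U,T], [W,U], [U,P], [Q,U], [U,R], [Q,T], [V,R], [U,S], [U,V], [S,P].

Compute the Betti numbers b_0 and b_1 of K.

b_0 = 1, b_1 = 4.

We work with the vertex ordering P < Q < R < S < T < U < V < W < X. The simplices of K, each written with vertices in increasing order, are:

  0-simplices (9): P, Q, R, S, T, U, V, W, X
  1-simplices (12): PS, PU, QT, QU, RU, RV, SU, TU, UV, UW, UX, WX

giving chain groups C_0 ≅ Z^9, C_1 ≅ Z^12.

Boundary ∂_1: C_1 → C_0 maps an edge to its endpoints' difference, ∂[p,q] = q − p.
The resulting 9×12 matrix has rank 8, and its Smith normal form has invariant factors (1,1,1,1,1,1,1,1).

From H_k ≅ ker(∂_k) / im(∂_{k+1}) we obtain:

  H_0: rank C_0 − rank ∂_1 = 9 − 8 = 1, and the invariant factors of ∂_1 are all 1, so H_0 = Z.
  H_1: rank ker ∂_1 − rank ∂_2 = (12 − 8) − 0 = 4, and there is no ∂_2, so H_1 = Z^4.

Hence the Betti numbers are b_0 = 1, b_1 = 4.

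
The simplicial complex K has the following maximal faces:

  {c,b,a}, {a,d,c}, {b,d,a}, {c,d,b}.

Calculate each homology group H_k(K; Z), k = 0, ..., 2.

We work with the vertex ordering a < b < c < d. The simplices of K, each written with vertices in increasing order, are:

  0-simplices (4): a, b, c, d
  1-simplices (6): ab, ac, ad, bc, bd, cd
  2-simplices (4): abc, abd, acd, bcd

Hence C_0 ≅ Z^4, C_1 ≅ Z^6, C_2 ≅ Z^4.

Boundary ∂_1: C_1 → C_0 is given by ∂[p,q] = [q] − [p]. For instance
  ∂ac = c − a.
As a 4×6 matrix over Z this has rank 3, with invariant factors (1,1,1).

The boundary map ∂_2: C_2 → C_1 acts by ∂[p,q,r] = [q,r] − [p,r] + [p,q]. For instance
  ∂abc = bc − ac + ab,
  ∂acd = cd − ad + ac.
This gives a 6×4 integer matrix of rank 3; reducing to Smith normal form yields diagonal entries (1,1,1).

Computing H_k = (kernel of ∂_k) / (image of ∂_{k+1}):

  H_0: rank C_0 − rank ∂_1 = 4 − 3 = 1, and the invariant factors of ∂_1 are all 1, so H_0 = Z.
  H_1: rank ker ∂_1 − rank ∂_2 = (6 − 3) − 3 = 0, and the invariant factors of ∂_2 are all 1, so H_1 = 0.
  H_2: rank ker ∂_2 − rank ∂_3 = (4 − 3) − 0 = 1, and there is no ∂_3, so H_2 = Z.

As a check, the Euler characteristic is 4 − 6 + 4 = 2, which agrees with 1 − 0 + 1 = 2.

H_0 ≅ Z,  H_1 = 0,  H_2 ≅ Z.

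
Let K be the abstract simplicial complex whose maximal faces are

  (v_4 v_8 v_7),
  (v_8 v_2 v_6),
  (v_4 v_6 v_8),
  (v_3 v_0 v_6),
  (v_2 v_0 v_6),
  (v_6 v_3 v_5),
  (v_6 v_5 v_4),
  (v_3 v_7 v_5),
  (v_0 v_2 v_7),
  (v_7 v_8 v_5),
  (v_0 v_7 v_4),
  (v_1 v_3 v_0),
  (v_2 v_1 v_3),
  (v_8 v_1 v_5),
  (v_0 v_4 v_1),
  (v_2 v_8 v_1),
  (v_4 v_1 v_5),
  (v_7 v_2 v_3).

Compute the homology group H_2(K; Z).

H_2 ≅ 0.

K has 9 vertices, 27 edges, 18 triangles.
rank ∂_2 = 18, rank ∂_3 = 0 ⇒ b_2 = 18 − 18 − 0 = 0. So H_2 = 0.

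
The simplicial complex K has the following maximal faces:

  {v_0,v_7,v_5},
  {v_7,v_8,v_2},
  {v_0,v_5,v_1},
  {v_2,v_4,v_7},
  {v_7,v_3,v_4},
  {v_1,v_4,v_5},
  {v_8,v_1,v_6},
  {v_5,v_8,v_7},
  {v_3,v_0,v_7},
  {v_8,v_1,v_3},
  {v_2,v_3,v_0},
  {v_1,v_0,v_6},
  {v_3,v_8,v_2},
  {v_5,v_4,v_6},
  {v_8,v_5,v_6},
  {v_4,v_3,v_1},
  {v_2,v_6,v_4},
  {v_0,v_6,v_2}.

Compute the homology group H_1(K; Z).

H_1 = Z ⊕ Z/2Z.

Fix the vertex order v_0 < v_1 < v_2 < v_3 < v_4 < v_5 < v_6 < v_7 < v_8 and write every simplex with vertices in increasing order. Then dim K = 2 and the simplices of K are:

  0-simplices (9): [v_0], [v_1], [v_2], [v_3], [v_4], [v_5], [v_6], [v_7], [v_8]
  1-simplices (27): (27 of them)
  2-simplices (18): (18 of them)

Hence C_0 ≅ Z^9, C_1 ≅ Z^27, C_2 ≅ Z^18.

Boundary ∂_1: C_1 → C_0 sends each edge [p,q] (with p < q) to q − p. For instance
  ∂[v_1,v_3] = [v_3] − [v_1].
The 9×27 boundary matrix has rank 8 and Smith normal form diag(1,1,1,1,1,1,1,1).

The boundary map ∂_2: C_2 → C_1 sends each 2-simplex [p,q,r] to [q,r] − [p,r] + [p,q]. For instance
  ∂[v_2,v_4,v_6] = [v_4,v_6] − [v_2,v_6] + [v_2,v_4],
  ∂[v_0,v_3,v_7] = [v_3,v_7] − [v_0,v_7] + [v_0,v_3].
As a 27×18 matrix over Z this has rank 18, with invariant factors (1,1,1,1,1,1,1,1,1,1,1,1,1,1,1,1,1,2).

Reading off H_k = ker ∂_k / im ∂_{k+1}:

  H_1: rank ker ∂_1 − rank ∂_2 = (27 − 8) − 18 = 1, and ∂_2 has invariant factor 2 > 1, so H_1 = Z ⊕ Z/2Z.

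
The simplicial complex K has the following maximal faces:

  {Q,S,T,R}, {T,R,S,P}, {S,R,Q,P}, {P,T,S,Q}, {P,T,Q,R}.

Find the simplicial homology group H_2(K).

Take the total order P < Q < R < S < T on the vertex set. Then K (dimension 3) consists of the simplices:

  0-simplices (5): P, Q, R, S, T
  1-simplices (10): PQ, PR, PS, PT, QR, QS, QT, RS, RT, ST
  2-simplices (10): PQR, PQS, PQT, PRS, PRT, PST, QRS, QRT, QST, RST
  3-simplices (5): PQRS, PQRT, PQST, PRST, QRST

giving chain groups C_0 ≅ Z^5, C_1 ≅ Z^10, C_2 ≅ Z^10, C_3 ≅ Z^5.

The boundary map ∂_1: C_1 → C_0 maps an edge to its endpoints' difference, ∂[p,q] = q − p. For instance
  ∂QT = T − Q.
The resulting 5×10 matrix has rank 4, and its Smith normal form has invariant factors (1,1,1,1).

Boundary ∂_2: C_2 → C_1 maps a triangle to the signed sum of its edges. For instance
  ∂PQR = QR − PR + PQ,
  ∂QST = ST − QT + QS.
As a 10×10 matrix over Z this has rank 6, with invariant factors (1,1,1,1,1,1).

Boundary ∂_3: C_3 → C_2 sends each 3-simplex σ to the alternating sum Σ_i (−1)^i (σ with its i-th vertex removed). For instance
  ∂PQST = QST − PST + PQT − PQS,
  ∂QRST = RST − QST + QRT − QRS.
The resulting 10×5 matrix has rank 4, and its Smith normal form has invariant factors (1,1,1,1).

From H_k ≅ ker(∂_k) / im(∂_{k+1}) we obtain:

  H_2: rank ker ∂_2 − rank ∂_3 = (10 − 6) − 4 = 0, and the invariant factors of ∂_3 are all 1, so H_2 = 0.

(K is a triangulation of the 3-sphere S^3.)

H_2 ≅ 0.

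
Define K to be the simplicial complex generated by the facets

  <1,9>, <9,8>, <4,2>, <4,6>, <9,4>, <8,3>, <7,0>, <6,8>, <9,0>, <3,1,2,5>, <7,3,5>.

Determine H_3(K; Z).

K has 10 vertices, 17 edges, 5 triangles, 1 3-simplex.
rank ∂_3 = 1, rank ∂_4 = 0 ⇒ b_3 = 1 − 1 − 0 = 0. So H_3 ≅ 0.

H_3 = 0.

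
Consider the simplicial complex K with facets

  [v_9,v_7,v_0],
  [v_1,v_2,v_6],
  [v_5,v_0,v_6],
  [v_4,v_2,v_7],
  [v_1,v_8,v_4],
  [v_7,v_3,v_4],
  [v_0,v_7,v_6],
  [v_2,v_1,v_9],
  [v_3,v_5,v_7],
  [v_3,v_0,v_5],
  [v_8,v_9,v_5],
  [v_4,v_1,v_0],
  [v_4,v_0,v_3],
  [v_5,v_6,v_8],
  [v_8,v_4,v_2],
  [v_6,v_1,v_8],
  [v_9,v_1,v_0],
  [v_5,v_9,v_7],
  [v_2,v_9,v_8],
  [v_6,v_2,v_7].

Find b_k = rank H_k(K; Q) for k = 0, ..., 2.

b_0 = 1, b_1 = 1, b_2 = 0.

Take the total order v_0 < v_1 < v_2 < v_3 < v_4 < v_5 < v_6 < v_7 < v_8 < v_9 on the vertex set. Then K (dimension 2) consists of the simplices:

  0-simplices (10): [v_0], [v_1], [v_2], [v_3], [v_4], [v_5], [v_6], [v_7], [v_8], [v_9]
  1-simplices (30): (30 of them)
  2-simplices (20): (20 of them)

giving chain groups C_0 ≅ Z^10, C_1 ≅ Z^30, C_2 ≅ Z^20.

∂_1: C_1 → C_0 is given by ∂[p,q] = [q] − [p]. For instance
  ∂[v_2,v_8] = [v_8] − [v_2].
The 10×30 boundary matrix has rank 9 and Smith normal form diag(1,1,1,1,1,1,1,1,1).

The boundary map ∂_2: C_2 → C_1 sends each 2-simplex [p,q,r] to [q,r] − [p,r] + [p,q]. For instance
  ∂[v_0,v_1,v_4] = [v_1,v_4] − [v_0,v_4] + [v_0,v_1],
  ∂[v_3,v_4,v_7] = [v_4,v_7] − [v_3,v_7] + [v_3,v_4].
As a 30×20 matrix over Z this has rank 20, with invariant factors (1,1,1,1,1,1,1,1,1,1,1,1,1,1,1,1,1,1,1,2).

Reading off H_k = ker ∂_k / im ∂_{k+1}:

  H_0: rank C_0 − rank ∂_1 = 10 − 9 = 1, and the invariant factors of ∂_1 are all 1, so H_0 ≅ Z.
  H_1: rank ker ∂_1 − rank ∂_2 = (30 − 9) − 20 = 1, and ∂_2 has invariant factor 2 > 1, so H_1 ≅ Z ⊕ Z/2.
  H_2: rank ker ∂_2 − rank ∂_3 = (20 − 20) − 0 = 0, and there is no ∂_3, so H_2 ≅ 0.

Hence the Betti numbers are b_0 = 1, b_1 = 1, b_2 = 0.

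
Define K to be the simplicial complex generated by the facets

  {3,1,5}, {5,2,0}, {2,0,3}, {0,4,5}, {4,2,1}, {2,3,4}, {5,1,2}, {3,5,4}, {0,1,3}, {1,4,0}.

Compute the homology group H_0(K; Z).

We work with the vertex ordering 0 < 1 < 2 < 3 < 4 < 5. The simplices of K, each written with vertices in increasing order, are:

  0-simplices (6): [0], [1], [2], [3], [4], [5]
  1-simplices (15): [0,1], [0,2], [0,3], [0,4], [0,5], [1,2], [1,3], [1,4], [1,5], [2,3], [2,4], [2,5], [3,4], [3,5], [4,5]
  2-simplices (10): [0,1,3], [0,1,4], [0,2,3], [0,2,5], [0,4,5], [1,2,4], [1,2,5], [1,3,5], [2,3,4], [3,4,5]

Hence C_0 ≅ Z^6, C_1 ≅ Z^15, C_2 ≅ Z^10.

∂_1: C_1 → C_0 maps an edge to its endpoints' difference, ∂[p,q] = q − p. For instance
  ∂[0,2] = [2] − [0].
The 6×15 boundary matrix has rank 5 and Smith normal form diag(1,1,1,1,1).

The boundary map ∂_2: C_2 → C_1 sends each 2-simplex [p,q,r] to [q,r] − [p,r] + [p,q]. For instance
  ∂[0,1,3] = [1,3] − [0,3] + [0,1],
  ∂[1,2,4] = [2,4] − [1,4] + [1,2].
The 15×10 boundary matrix has rank 10 and Smith normal form diag(1,1,1,1,1,1,1,1,1,2).

Computing H_k = (kernel of ∂_k) / (image of ∂_{k+1}):

  H_0: rank C_0 − rank ∂_1 = 6 − 5 = 1, and the invariant factors of ∂_1 are all 1, so H_0 = Z.

H_0 = Z.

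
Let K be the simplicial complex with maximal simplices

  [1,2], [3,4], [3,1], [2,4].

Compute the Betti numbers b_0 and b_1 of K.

b_0 = 1, b_1 = 1.

Take the total order 1 < 2 < 3 < 4 on the vertex set. Then K (dimension 1) consists of the simplices:

  0-simplices (4): [1], [2], [3], [4]
  1-simplices (4): [1,2], [1,3], [2,4], [3,4]

Hence C_0 ≅ Z^4, C_1 ≅ Z^4.

Boundary ∂_1: C_1 → C_0 sends each edge [p,q] (with p < q) to q − p.
This gives a 4×4 integer matrix of rank 3; reducing to Smith normal form yields diagonal entries (1,1,1).

Reading off H_k = ker ∂_k / im ∂_{k+1}:

  H_0: rank C_0 − rank ∂_1 = 4 − 3 = 1, and the invariant factors of ∂_1 are all 1, so H_0 ≅ Z.
  H_1: rank ker ∂_1 − rank ∂_2 = (4 − 3) − 0 = 1, and there is no ∂_2, so H_1 ≅ Z.

Hence the Betti numbers are b_0 = 1, b_1 = 1.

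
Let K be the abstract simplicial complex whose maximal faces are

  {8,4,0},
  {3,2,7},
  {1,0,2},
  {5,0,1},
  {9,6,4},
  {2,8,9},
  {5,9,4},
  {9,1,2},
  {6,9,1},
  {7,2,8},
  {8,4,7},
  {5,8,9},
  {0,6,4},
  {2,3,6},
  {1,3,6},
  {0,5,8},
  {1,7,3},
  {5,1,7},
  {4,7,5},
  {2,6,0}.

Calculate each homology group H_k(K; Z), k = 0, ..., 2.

We work with the vertex ordering 0 < 1 < 2 < 3 < 4 < 5 < 6 < 7 < 8 < 9. The simplices of K, each written with vertices in increasing order, are:

  0-simplices (10): [0], [1], [2], [3], [4], [5], [6], [7], [8], [9]
  1-simplices (30): (30 of them)
  2-simplices (20): (20 of them)

Hence C_0 ≅ Z^10, C_1 ≅ Z^30, C_2 ≅ Z^20.

The boundary map ∂_1: C_1 → C_0 sends each edge [p,q] (with p < q) to q − p.
The resulting 10×30 matrix has rank 9, and its Smith normal form has invariant factors (1,1,1,1,1,1,1,1,1).

Boundary ∂_2: C_2 → C_1 acts by ∂[p,q,r] = [q,r] − [p,r] + [p,q]. For instance
  ∂[0,2,6] = [2,6] − [0,6] + [0,2],
  ∂[2,8,9] = [8,9] − [2,9] + [2,8].
The resulting 30×20 matrix has rank 20, and its Smith normal form has invariant factors (1,1,1,1,1,1,1,1,1,1,1,1,1,1,1,1,1,1,1,2).

From H_k ≅ ker(∂_k) / im(∂_{k+1}) we obtain:

  H_0: rank C_0 − rank ∂_1 = 10 − 9 = 1, and the invariant factors of ∂_1 are all 1, so H_0 = Z.
  H_1: rank ker ∂_1 − rank ∂_2 = (30 − 9) − 20 = 1, and ∂_2 has invariant factor 2 > 1, so H_1 = Z ⊕ Z/2.
  H_2: rank ker ∂_2 − rank ∂_3 = (20 − 20) − 0 = 0, and there is no ∂_3, so H_2 = 0.

As a check, the Euler characteristic is 10 − 30 + 20 = 0, which agrees with 1 − 1 + 0 = 0.

H_0 = Z,  H_1 = Z ⊕ Z/2,  H_2 = 0.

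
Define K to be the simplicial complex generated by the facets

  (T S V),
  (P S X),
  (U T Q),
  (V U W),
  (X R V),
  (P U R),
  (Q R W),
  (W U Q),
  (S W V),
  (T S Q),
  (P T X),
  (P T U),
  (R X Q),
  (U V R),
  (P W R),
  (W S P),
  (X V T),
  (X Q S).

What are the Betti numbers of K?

b_0 = 1, b_1 = 1, b_2 = 0.

Order the vertices as P < Q < R < S < T < U < V < W < X. Listing each simplex with vertices in this order, K has dimension 2 with simplices:

  0-simplices (9): P, Q, R, S, T, U, V, W, X
  1-simplices (27): PR, PS, PT, PU, PW, PX, QR, QS, QT, QU, QW, QX, RU, RV, RW, RX, ST, SV, SW, SX, TU, TV, TX, UV, UW, VW, VX
  2-simplices (18): PRU, PRW, PSW, PSX, PTU, PTX, QRW, QRX, QST, QSX, QTU, QUW, RUV, RVX, STV, SVW, TVX, UVW

so the chain groups are C_0 ≅ Z^9, C_1 ≅ Z^27, C_2 ≅ Z^18.

The boundary map ∂_1: C_1 → C_0 maps an edge to its endpoints' difference, ∂[p,q] = q − p. For instance
  ∂VW = W − V.
The 9×27 boundary matrix has rank 8 and Smith normal form diag(1,1,1,1,1,1,1,1).

∂_2: C_2 → C_1 maps a triangle to the signed sum of its edges. For instance
  ∂QUW = UW − QW + QU,
  ∂PRU = RU − PU + PR.
The resulting 27×18 matrix has rank 18, and its Smith normal form has invariant factors (1,1,1,1,1,1,1,1,1,1,1,1,1,1,1,1,1,2).

Computing H_k = (kernel of ∂_k) / (image of ∂_{k+1}):

  H_0: rank C_0 − rank ∂_1 = 9 − 8 = 1, and the invariant factors of ∂_1 are all 1, so H_0 ≅ Z.
  H_1: rank ker ∂_1 − rank ∂_2 = (27 − 8) − 18 = 1, and ∂_2 has invariant factor 2 > 1, so H_1 ≅ Z ⊕ Z/2Z.
  H_2: rank ker ∂_2 − rank ∂_3 = (18 − 18) − 0 = 0, and there is no ∂_3, so H_2 ≅ 0.

Hence the Betti numbers are b_0 = 1, b_1 = 1, b_2 = 0.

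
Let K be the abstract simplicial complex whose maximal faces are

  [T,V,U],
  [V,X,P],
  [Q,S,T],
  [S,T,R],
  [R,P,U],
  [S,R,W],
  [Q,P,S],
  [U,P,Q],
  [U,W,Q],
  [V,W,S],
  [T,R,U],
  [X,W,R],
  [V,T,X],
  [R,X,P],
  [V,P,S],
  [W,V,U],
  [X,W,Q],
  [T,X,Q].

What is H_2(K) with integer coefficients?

H_2 ≅ Z.

K has 9 vertices, 27 edges, 18 triangles.
rank ∂_2 = 17, rank ∂_3 = 0 ⇒ b_2 = 18 − 17 − 0 = 1. So H_2 ≅ Z.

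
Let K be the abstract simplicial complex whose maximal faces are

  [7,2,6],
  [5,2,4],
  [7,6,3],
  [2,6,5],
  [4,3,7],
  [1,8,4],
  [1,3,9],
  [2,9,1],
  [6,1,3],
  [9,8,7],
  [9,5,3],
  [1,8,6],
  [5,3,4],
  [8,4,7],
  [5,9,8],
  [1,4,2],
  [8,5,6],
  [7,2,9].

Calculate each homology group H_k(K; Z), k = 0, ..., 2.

H_0 = Z,  H_1 = Z^2,  H_2 = Z.

Take the total order 1 < 2 < 3 < 4 < 5 < 6 < 7 < 8 < 9 on the vertex set. Then K (dimension 2) consists of the simplices:

  0-simplices (9): [1], [2], [3], [4], [5], [6], [7], [8], [9]
  1-simplices (27): (27 of them)
  2-simplices (18): [1,2,4], [1,2,9], [1,3,6], [1,3,9], [1,4,8], [1,6,8], [2,4,5], [2,5,6], [2,6,7], [2,7,9], [3,4,5], [3,4,7], [3,5,9], [3,6,7], [4,7,8], [5,6,8], [5,8,9], [7,8,9]

so the chain groups are C_0 ≅ Z^9, C_1 ≅ Z^27, C_2 ≅ Z^18.

∂_1: C_1 → C_0 is given by ∂[p,q] = [q] − [p]. For instance
  ∂[1,3] = [3] − [1].
The 9×27 boundary matrix has rank 8 and Smith normal form diag(1,1,1,1,1,1,1,1).

The boundary map ∂_2: C_2 → C_1 acts by ∂[p,q,r] = [q,r] − [p,r] + [p,q]. For instance
  ∂[2,7,9] = [7,9] − [2,9] + [2,7],
  ∂[1,3,9] = [3,9] − [1,9] + [1,3].
The resulting 27×18 matrix has rank 17, and its Smith normal form has invariant factors (1,1,1,1,1,1,1,1,1,1,1,1,1,1,1,1,1).

From H_k ≅ ker(∂_k) / im(∂_{k+1}) we obtain:

  H_0: rank C_0 − rank ∂_1 = 9 − 8 = 1, and the invariant factors of ∂_1 are all 1, so H_0 ≅ Z.
  H_1: rank ker ∂_1 − rank ∂_2 = (27 − 8) − 17 = 2, and the invariant factors of ∂_2 are all 1, so H_1 ≅ Z^2.
  H_2: rank ker ∂_2 − rank ∂_3 = (18 − 17) − 0 = 1, and there is no ∂_3, so H_2 ≅ Z.

As a check, the Euler characteristic is 9 − 27 + 18 = 0, which agrees with 1 − 2 + 1 = 0.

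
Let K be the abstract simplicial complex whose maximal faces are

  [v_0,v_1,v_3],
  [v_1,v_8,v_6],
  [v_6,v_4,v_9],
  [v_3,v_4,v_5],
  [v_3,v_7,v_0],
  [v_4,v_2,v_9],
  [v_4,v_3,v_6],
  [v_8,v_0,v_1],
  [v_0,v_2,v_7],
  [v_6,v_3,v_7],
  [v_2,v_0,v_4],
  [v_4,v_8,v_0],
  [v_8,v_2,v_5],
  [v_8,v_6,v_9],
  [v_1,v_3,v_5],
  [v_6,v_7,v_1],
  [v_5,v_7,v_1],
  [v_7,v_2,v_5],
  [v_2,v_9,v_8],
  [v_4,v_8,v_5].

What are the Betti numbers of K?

b_0 = 1, b_1 = 1, b_2 = 0.

Take the total order v_0 < v_1 < v_2 < v_3 < v_4 < v_5 < v_6 < v_7 < v_8 < v_9 on the vertex set. Then K (dimension 2) consists of the simplices:

  0-simplices (10): [v_0], [v_1], [v_2], [v_3], [v_4], [v_5], [v_6], [v_7], [v_8], [v_9]
  1-simplices (30): (30 of them)
  2-simplices (20): (20 of them)

so the chain groups are C_0 ≅ Z^10, C_1 ≅ Z^30, C_2 ≅ Z^20.

∂_1: C_1 → C_0 maps an edge to its endpoints' difference, ∂[p,q] = q − p. For instance
  ∂[v_5,v_7] = [v_7] − [v_5].
This gives a 10×30 integer matrix of rank 9; reducing to Smith normal form yields diagonal entries (1,1,1,1,1,1,1,1,1).

Boundary ∂_2: C_2 → C_1 acts by ∂[p,q,r] = [q,r] − [p,r] + [p,q]. For instance
  ∂[v_0,v_3,v_7] = [v_3,v_7] − [v_0,v_7] + [v_0,v_3],
  ∂[v_0,v_1,v_8] = [v_1,v_8] − [v_0,v_8] + [v_0,v_1].
As a 30×20 matrix over Z this has rank 20, with invariant factors (1,1,1,1,1,1,1,1,1,1,1,1,1,1,1,1,1,1,1,2).

From H_k ≅ ker(∂_k) / im(∂_{k+1}) we obtain:

  H_0: rank C_0 − rank ∂_1 = 10 − 9 = 1, and the invariant factors of ∂_1 are all 1, so H_0 ≅ Z.
  H_1: rank ker ∂_1 − rank ∂_2 = (30 − 9) − 20 = 1, and ∂_2 has invariant factor 2 > 1, so H_1 ≅ Z ⊕ Z/2.
  H_2: rank ker ∂_2 − rank ∂_3 = (20 − 20) − 0 = 0, and there is no ∂_3, so H_2 ≅ 0.

As a check, the Euler characteristic is 10 − 30 + 20 = 0, which agrees with 1 − 1 + 0 = 0.

Hence the Betti numbers are b_0 = 1, b_1 = 1, b_2 = 0.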